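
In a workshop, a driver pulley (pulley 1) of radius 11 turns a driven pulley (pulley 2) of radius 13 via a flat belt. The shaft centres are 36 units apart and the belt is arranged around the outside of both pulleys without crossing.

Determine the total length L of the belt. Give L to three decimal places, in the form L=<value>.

L=147.509

open belt: β = asin((r2−r1)/C) = asin(2/36) = 3.1847°
wrap1 = π − 2β = 173.6305°
wrap2 = π + 2β = 186.3695°
tangent length = C·cosβ = 35.9444
L = r1·wrap1 + r2·wrap2 + 2·C·cosβ = 11·3.0304 + 13·3.2528 + 2·35.9444 = 147.5094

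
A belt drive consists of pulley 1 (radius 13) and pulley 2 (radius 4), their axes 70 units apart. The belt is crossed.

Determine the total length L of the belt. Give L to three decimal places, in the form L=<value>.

crossed belt: β = asin((r1+r2)/C) = asin(17/70) = 14.0552°
wrap1 = wrap2 = π + 2β = 208.1105°
tangent length = C·cosβ = 67.9043
L = (r1+r2)·wrap + 2·C·cosβ = 17·3.6322 + 2·67.9043 = 197.5563

L=197.556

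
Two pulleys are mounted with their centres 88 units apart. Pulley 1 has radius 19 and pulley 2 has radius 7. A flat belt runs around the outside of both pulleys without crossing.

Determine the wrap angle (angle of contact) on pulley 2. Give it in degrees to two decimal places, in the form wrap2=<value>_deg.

open belt: β = asin((r2−r1)/C) = asin(-12/88) = -7.8375°
wrap1 = π − 2β = 195.6750°
wrap2 = π + 2β = 164.3250°

wrap2=164.33_deg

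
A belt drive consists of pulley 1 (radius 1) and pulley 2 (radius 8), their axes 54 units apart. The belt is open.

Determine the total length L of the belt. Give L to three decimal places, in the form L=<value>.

open belt: β = asin((r2−r1)/C) = asin(7/54) = 7.4482°
wrap1 = π − 2β = 165.1036°
wrap2 = π + 2β = 194.8964°
tangent length = C·cosβ = 53.5444
L = r1·wrap1 + r2·wrap2 + 2·C·cosβ = 1·2.8816 + 8·3.4016 + 2·53.5444 = 137.1830

L=137.183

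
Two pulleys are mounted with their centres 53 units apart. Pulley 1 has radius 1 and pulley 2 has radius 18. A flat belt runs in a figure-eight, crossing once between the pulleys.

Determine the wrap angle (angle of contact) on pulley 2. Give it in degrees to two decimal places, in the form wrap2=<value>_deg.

wrap2=222.02_deg

crossed belt: β = asin((r1+r2)/C) = asin(19/53) = 21.0075°
wrap1 = wrap2 = π + 2β = 222.0151°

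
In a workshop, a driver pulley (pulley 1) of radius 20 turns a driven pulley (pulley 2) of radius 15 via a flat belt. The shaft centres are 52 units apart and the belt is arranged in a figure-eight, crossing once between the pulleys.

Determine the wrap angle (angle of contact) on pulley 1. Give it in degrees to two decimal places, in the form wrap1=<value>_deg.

crossed belt: β = asin((r1+r2)/C) = asin(35/52) = 42.3050°
wrap1 = wrap2 = π + 2β = 264.6100°

wrap1=264.61_deg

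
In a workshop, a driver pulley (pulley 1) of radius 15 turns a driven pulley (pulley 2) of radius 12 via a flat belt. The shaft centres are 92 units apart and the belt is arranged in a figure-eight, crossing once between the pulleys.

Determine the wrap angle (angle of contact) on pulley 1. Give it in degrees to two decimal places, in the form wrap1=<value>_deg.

crossed belt: β = asin((r1+r2)/C) = asin(27/92) = 17.0663°
wrap1 = wrap2 = π + 2β = 214.1326°

wrap1=214.13_deg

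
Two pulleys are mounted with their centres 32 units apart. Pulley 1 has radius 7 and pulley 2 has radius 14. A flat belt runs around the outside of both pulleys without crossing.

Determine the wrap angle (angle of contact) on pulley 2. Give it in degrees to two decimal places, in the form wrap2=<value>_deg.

open belt: β = asin((r2−r1)/C) = asin(7/32) = 12.6356°
wrap1 = π − 2β = 154.7287°
wrap2 = π + 2β = 205.2713°

wrap2=205.27_deg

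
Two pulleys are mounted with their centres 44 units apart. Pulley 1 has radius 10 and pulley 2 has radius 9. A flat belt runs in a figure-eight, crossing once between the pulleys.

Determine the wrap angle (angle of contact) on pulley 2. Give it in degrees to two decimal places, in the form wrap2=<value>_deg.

wrap2=231.17_deg

crossed belt: β = asin((r1+r2)/C) = asin(19/44) = 25.5830°
wrap1 = wrap2 = π + 2β = 231.1660°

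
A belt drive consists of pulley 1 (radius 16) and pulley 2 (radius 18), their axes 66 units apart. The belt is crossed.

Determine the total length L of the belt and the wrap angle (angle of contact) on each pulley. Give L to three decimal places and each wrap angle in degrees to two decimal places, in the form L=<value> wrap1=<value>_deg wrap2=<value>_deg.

L=256.752 wrap1=242.02_deg wrap2=242.02_deg

crossed belt: β = asin((r1+r2)/C) = asin(34/66) = 31.0076°
wrap1 = wrap2 = π + 2β = 242.0152°
tangent length = C·cosβ = 56.5685
L = (r1+r2)·wrap + 2·C·cosβ = 34·4.2240 + 2·56.5685 = 256.7518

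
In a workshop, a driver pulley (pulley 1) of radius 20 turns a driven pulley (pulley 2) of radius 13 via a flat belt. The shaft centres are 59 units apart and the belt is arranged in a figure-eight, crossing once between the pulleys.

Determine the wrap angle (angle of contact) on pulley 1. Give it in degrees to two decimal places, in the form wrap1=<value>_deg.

crossed belt: β = asin((r1+r2)/C) = asin(33/59) = 34.0089°
wrap1 = wrap2 = π + 2β = 248.0178°

wrap1=248.02_deg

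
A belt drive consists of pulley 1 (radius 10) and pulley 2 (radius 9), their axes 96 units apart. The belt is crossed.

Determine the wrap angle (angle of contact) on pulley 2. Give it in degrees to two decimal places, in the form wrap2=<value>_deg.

crossed belt: β = asin((r1+r2)/C) = asin(19/96) = 11.4152°
wrap1 = wrap2 = π + 2β = 202.8303°

wrap2=202.83_deg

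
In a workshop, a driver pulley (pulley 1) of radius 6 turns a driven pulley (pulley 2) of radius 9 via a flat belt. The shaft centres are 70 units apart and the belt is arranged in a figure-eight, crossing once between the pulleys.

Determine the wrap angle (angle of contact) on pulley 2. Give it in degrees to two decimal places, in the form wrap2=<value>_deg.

wrap2=204.75_deg

crossed belt: β = asin((r1+r2)/C) = asin(15/70) = 12.3736°
wrap1 = wrap2 = π + 2β = 204.7473°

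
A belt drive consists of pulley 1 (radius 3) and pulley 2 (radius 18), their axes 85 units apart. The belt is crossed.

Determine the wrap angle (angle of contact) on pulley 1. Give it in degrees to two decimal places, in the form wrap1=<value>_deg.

wrap1=208.61_deg

crossed belt: β = asin((r1+r2)/C) = asin(21/85) = 14.3035°
wrap1 = wrap2 = π + 2β = 208.6071°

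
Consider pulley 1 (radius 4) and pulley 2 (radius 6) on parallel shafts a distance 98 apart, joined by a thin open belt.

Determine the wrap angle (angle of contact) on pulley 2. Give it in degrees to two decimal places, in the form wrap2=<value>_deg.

wrap2=182.34_deg

open belt: β = asin((r2−r1)/C) = asin(2/98) = 1.1694°
wrap1 = π − 2β = 177.6612°
wrap2 = π + 2β = 182.3388°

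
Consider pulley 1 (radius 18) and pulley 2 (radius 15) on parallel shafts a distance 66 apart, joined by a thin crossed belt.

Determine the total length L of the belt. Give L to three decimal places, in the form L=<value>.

crossed belt: β = asin((r1+r2)/C) = asin(33/66) = 30.0000°
wrap1 = wrap2 = π + 2β = 240.0000°
tangent length = C·cosβ = 57.1577
L = (r1+r2)·wrap + 2·C·cosβ = 33·4.1888 + 2·57.1577 = 252.5454

L=252.545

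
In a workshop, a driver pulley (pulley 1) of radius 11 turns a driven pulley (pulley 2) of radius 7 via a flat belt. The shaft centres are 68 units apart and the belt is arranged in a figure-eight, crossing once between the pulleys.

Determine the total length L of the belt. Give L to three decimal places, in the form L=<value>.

L=197.342

crossed belt: β = asin((r1+r2)/C) = asin(18/68) = 15.3495°
wrap1 = wrap2 = π + 2β = 210.6990°
tangent length = C·cosβ = 65.5744
L = (r1+r2)·wrap + 2·C·cosβ = 18·3.6774 + 2·65.5744 = 197.3418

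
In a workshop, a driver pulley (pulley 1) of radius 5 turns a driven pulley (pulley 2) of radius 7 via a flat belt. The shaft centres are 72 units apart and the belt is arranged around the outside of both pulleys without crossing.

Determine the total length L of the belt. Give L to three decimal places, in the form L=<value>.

L=181.755

open belt: β = asin((r2−r1)/C) = asin(2/72) = 1.5918°
wrap1 = π − 2β = 176.8165°
wrap2 = π + 2β = 183.1835°
tangent length = C·cosβ = 71.9722
L = r1·wrap1 + r2·wrap2 + 2·C·cosβ = 5·3.0860 + 7·3.1972 + 2·71.9722 = 181.7547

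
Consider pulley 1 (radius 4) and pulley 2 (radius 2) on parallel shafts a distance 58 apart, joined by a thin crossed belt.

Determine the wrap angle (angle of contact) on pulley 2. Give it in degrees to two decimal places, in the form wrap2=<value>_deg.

wrap2=191.88_deg

crossed belt: β = asin((r1+r2)/C) = asin(6/58) = 5.9378°
wrap1 = wrap2 = π + 2β = 191.8755°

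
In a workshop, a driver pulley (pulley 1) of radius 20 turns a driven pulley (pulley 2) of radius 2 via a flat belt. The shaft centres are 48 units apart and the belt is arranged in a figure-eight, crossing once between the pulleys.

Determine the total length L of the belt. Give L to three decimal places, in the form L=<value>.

crossed belt: β = asin((r1+r2)/C) = asin(22/48) = 27.2796°
wrap1 = wrap2 = π + 2β = 234.5592°
tangent length = C·cosβ = 42.6615
L = (r1+r2)·wrap + 2·C·cosβ = 22·4.0938 + 2·42.6615 = 175.3872

L=175.387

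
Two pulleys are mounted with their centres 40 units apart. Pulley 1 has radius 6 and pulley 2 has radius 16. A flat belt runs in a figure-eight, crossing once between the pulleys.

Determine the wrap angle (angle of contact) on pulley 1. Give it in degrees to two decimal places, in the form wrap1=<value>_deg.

wrap1=246.73_deg

crossed belt: β = asin((r1+r2)/C) = asin(22/40) = 33.3670°
wrap1 = wrap2 = π + 2β = 246.7340°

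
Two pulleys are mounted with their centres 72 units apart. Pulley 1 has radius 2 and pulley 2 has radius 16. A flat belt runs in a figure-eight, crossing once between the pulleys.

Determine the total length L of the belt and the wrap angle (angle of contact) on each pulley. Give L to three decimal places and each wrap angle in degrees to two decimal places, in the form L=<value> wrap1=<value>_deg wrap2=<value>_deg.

crossed belt: β = asin((r1+r2)/C) = asin(18/72) = 14.4775°
wrap1 = wrap2 = π + 2β = 208.9550°
tangent length = C·cosβ = 69.7137
L = (r1+r2)·wrap + 2·C·cosβ = 18·3.6470 + 2·69.7137 = 205.0726

L=205.073 wrap1=208.96_deg wrap2=208.96_deg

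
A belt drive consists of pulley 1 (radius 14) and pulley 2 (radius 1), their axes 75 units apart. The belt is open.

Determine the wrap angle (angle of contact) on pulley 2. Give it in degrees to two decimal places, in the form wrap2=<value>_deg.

wrap2=160.04_deg

open belt: β = asin((r2−r1)/C) = asin(-13/75) = -9.9817°
wrap1 = π − 2β = 199.9634°
wrap2 = π + 2β = 160.0366°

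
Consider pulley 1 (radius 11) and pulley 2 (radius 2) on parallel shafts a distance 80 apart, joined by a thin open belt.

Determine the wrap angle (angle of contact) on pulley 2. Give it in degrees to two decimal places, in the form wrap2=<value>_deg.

open belt: β = asin((r2−r1)/C) = asin(-9/80) = -6.4594°
wrap1 = π − 2β = 192.9189°
wrap2 = π + 2β = 167.0811°

wrap2=167.08_deg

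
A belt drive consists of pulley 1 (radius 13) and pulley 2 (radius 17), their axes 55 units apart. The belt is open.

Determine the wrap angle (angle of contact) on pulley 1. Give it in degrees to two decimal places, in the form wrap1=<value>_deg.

open belt: β = asin((r2−r1)/C) = asin(4/55) = 4.1706°
wrap1 = π − 2β = 171.6587°
wrap2 = π + 2β = 188.3413°

wrap1=171.66_deg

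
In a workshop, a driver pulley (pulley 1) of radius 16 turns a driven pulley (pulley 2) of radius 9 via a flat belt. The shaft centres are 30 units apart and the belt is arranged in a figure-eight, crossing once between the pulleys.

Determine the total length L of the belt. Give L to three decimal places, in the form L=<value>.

L=160.962

crossed belt: β = asin((r1+r2)/C) = asin(25/30) = 56.4427°
wrap1 = wrap2 = π + 2β = 292.8854°
tangent length = C·cosβ = 16.5831
L = (r1+r2)·wrap + 2·C·cosβ = 25·5.1118 + 2·16.5831 = 160.9616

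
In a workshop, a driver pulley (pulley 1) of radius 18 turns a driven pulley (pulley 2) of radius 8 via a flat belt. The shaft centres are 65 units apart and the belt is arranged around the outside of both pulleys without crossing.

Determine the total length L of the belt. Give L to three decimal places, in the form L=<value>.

open belt: β = asin((r2−r1)/C) = asin(-10/65) = -8.8499°
wrap1 = π − 2β = 197.6998°
wrap2 = π + 2β = 162.3002°
tangent length = C·cosβ = 64.2262
L = r1·wrap1 + r2·wrap2 + 2·C·cosβ = 18·3.4505 + 8·2.8327 + 2·64.2262 = 213.2229

L=213.223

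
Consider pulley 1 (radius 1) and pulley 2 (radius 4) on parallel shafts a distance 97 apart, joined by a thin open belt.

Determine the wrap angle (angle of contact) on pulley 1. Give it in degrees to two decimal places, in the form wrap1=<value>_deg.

wrap1=176.46_deg

open belt: β = asin((r2−r1)/C) = asin(3/97) = 1.7723°
wrap1 = π − 2β = 176.4554°
wrap2 = π + 2β = 183.5446°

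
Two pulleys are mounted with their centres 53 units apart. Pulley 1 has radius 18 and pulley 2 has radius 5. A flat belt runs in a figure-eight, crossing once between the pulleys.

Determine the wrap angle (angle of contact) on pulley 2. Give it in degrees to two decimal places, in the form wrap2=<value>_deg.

wrap2=231.44_deg

crossed belt: β = asin((r1+r2)/C) = asin(23/53) = 25.7193°
wrap1 = wrap2 = π + 2β = 231.4386°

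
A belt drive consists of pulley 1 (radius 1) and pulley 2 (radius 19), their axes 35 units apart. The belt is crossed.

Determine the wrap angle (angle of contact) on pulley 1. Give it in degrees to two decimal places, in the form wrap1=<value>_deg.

wrap1=249.70_deg

crossed belt: β = asin((r1+r2)/C) = asin(20/35) = 34.8499°
wrap1 = wrap2 = π + 2β = 249.6998°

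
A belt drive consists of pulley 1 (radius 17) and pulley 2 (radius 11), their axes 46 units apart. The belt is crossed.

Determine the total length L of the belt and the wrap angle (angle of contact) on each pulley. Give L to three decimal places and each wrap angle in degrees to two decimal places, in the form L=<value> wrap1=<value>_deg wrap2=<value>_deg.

crossed belt: β = asin((r1+r2)/C) = asin(28/46) = 37.4952°
wrap1 = wrap2 = π + 2β = 254.9905°
tangent length = C·cosβ = 36.4966
L = (r1+r2)·wrap + 2·C·cosβ = 28·4.4504 + 2·36.4966 = 197.6050

L=197.605 wrap1=254.99_deg wrap2=254.99_deg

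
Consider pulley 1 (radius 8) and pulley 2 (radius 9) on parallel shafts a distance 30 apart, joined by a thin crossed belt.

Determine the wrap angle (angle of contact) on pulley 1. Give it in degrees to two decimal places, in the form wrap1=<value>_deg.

wrap1=249.04_deg

crossed belt: β = asin((r1+r2)/C) = asin(17/30) = 34.5181°
wrap1 = wrap2 = π + 2β = 249.0362°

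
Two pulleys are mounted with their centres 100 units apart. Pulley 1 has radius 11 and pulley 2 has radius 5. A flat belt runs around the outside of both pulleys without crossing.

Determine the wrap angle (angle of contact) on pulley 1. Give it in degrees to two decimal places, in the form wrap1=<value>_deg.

open belt: β = asin((r2−r1)/C) = asin(-6/100) = -3.4398°
wrap1 = π − 2β = 186.8796°
wrap2 = π + 2β = 173.1204°

wrap1=186.88_deg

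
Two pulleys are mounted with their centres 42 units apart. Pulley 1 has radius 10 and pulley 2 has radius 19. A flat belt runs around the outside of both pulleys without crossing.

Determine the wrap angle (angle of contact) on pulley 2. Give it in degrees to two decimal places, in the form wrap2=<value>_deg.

open belt: β = asin((r2−r1)/C) = asin(9/42) = 12.3736°
wrap1 = π − 2β = 155.2527°
wrap2 = π + 2β = 204.7473°

wrap2=204.75_deg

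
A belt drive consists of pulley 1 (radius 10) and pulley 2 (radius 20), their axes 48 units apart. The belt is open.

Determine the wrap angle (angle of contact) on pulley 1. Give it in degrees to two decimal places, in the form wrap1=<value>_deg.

wrap1=155.95_deg

open belt: β = asin((r2−r1)/C) = asin(10/48) = 12.0247°
wrap1 = π − 2β = 155.9506°
wrap2 = π + 2β = 204.0494°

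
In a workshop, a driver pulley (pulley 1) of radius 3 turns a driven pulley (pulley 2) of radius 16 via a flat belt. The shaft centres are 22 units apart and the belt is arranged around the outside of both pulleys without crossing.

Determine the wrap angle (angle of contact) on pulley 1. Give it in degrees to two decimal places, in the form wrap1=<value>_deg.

open belt: β = asin((r2−r1)/C) = asin(13/22) = 36.2215°
wrap1 = π − 2β = 107.5569°
wrap2 = π + 2β = 252.4431°

wrap1=107.56_deg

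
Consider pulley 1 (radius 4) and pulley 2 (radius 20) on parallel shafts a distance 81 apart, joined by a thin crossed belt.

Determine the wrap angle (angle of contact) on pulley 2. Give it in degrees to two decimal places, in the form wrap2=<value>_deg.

crossed belt: β = asin((r1+r2)/C) = asin(24/81) = 17.2353°
wrap1 = wrap2 = π + 2β = 214.4706°

wrap2=214.47_deg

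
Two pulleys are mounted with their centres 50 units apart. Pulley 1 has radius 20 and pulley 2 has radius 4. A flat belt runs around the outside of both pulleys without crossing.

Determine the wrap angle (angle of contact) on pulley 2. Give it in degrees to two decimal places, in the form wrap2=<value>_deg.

wrap2=142.67_deg

open belt: β = asin((r2−r1)/C) = asin(-16/50) = -18.6629°
wrap1 = π − 2β = 217.3258°
wrap2 = π + 2β = 142.6742°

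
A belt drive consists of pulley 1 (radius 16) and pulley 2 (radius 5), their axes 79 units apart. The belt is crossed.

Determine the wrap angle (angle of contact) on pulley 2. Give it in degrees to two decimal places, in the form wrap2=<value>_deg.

crossed belt: β = asin((r1+r2)/C) = asin(21/79) = 15.4158°
wrap1 = wrap2 = π + 2β = 210.8317°

wrap2=210.83_deg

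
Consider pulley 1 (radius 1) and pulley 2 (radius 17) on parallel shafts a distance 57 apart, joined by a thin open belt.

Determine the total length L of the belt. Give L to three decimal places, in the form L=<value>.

L=175.070

open belt: β = asin((r2−r1)/C) = asin(16/57) = 16.3021°
wrap1 = π − 2β = 147.3958°
wrap2 = π + 2β = 212.6042°
tangent length = C·cosβ = 54.7083
L = r1·wrap1 + r2·wrap2 + 2·C·cosβ = 1·2.5725 + 17·3.7106 + 2·54.7083 = 175.0701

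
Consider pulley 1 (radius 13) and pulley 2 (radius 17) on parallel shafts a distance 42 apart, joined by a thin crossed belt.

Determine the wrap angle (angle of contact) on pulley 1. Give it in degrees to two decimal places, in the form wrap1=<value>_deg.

wrap1=271.17_deg

crossed belt: β = asin((r1+r2)/C) = asin(30/42) = 45.5847°
wrap1 = wrap2 = π + 2β = 271.1694°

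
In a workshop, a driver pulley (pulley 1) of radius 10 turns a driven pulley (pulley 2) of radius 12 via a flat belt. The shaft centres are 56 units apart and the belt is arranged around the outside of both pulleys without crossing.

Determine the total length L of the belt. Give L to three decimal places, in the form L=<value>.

open belt: β = asin((r2−r1)/C) = asin(2/56) = 2.0467°
wrap1 = π − 2β = 175.9066°
wrap2 = π + 2β = 184.0934°
tangent length = C·cosβ = 55.9643
L = r1·wrap1 + r2·wrap2 + 2·C·cosβ = 10·3.0701 + 12·3.2130 + 2·55.9643 = 181.1865

L=181.186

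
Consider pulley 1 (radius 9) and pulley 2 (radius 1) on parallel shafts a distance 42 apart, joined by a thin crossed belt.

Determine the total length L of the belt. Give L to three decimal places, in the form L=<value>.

crossed belt: β = asin((r1+r2)/C) = asin(10/42) = 13.7741°
wrap1 = wrap2 = π + 2β = 207.5483°
tangent length = C·cosβ = 40.7922
L = (r1+r2)·wrap + 2·C·cosβ = 10·3.6224 + 2·40.7922 = 117.8083

L=117.808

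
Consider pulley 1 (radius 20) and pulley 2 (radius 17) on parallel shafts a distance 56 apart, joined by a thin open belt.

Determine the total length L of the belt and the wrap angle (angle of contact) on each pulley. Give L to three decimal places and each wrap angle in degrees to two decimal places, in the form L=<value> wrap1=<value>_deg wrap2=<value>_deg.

open belt: β = asin((r2−r1)/C) = asin(-3/56) = -3.0709°
wrap1 = π − 2β = 186.1418°
wrap2 = π + 2β = 173.8582°
tangent length = C·cosβ = 55.9196
L = r1·wrap1 + r2·wrap2 + 2·C·cosβ = 20·3.2488 + 17·3.0344 + 2·55.9196 = 228.3997

L=228.400 wrap1=186.14_deg wrap2=173.86_deg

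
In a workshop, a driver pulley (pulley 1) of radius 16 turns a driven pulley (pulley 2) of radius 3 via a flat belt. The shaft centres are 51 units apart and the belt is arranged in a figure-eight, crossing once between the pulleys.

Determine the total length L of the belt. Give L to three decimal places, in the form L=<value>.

L=168.854

crossed belt: β = asin((r1+r2)/C) = asin(19/51) = 21.8729°
wrap1 = wrap2 = π + 2β = 223.7458°
tangent length = C·cosβ = 47.3286
L = (r1+r2)·wrap + 2·C·cosβ = 19·3.9051 + 2·47.3286 = 168.8542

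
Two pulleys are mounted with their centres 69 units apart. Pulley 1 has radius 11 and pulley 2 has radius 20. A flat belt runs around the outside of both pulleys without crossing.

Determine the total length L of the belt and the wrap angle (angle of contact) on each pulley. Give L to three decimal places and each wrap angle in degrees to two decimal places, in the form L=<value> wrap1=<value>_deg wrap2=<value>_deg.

L=236.565 wrap1=165.01_deg wrap2=194.99_deg

open belt: β = asin((r2−r1)/C) = asin(9/69) = 7.4947°
wrap1 = π − 2β = 165.0106°
wrap2 = π + 2β = 194.9894°
tangent length = C·cosβ = 68.4105
L = r1·wrap1 + r2·wrap2 + 2·C·cosβ = 11·2.8800 + 20·3.4032 + 2·68.4105 = 236.5650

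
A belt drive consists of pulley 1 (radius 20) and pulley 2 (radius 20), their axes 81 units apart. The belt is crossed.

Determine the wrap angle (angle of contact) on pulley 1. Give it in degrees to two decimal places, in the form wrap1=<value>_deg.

wrap1=239.18_deg

crossed belt: β = asin((r1+r2)/C) = asin(40/81) = 29.5924°
wrap1 = wrap2 = π + 2β = 239.1849°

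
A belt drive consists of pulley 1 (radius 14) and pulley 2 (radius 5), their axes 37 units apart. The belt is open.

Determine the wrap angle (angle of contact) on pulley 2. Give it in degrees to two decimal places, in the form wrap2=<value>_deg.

open belt: β = asin((r2−r1)/C) = asin(-9/37) = -14.0780°
wrap1 = π − 2β = 208.1561°
wrap2 = π + 2β = 151.8439°

wrap2=151.84_deg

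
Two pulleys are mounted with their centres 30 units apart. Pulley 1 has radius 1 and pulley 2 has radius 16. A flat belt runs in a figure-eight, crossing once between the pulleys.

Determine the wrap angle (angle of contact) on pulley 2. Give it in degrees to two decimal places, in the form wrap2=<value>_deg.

wrap2=249.04_deg

crossed belt: β = asin((r1+r2)/C) = asin(17/30) = 34.5181°
wrap1 = wrap2 = π + 2β = 249.0362°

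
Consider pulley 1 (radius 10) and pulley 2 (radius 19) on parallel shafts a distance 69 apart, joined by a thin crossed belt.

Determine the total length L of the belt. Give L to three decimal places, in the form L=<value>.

crossed belt: β = asin((r1+r2)/C) = asin(29/69) = 24.8529°
wrap1 = wrap2 = π + 2β = 229.7058°
tangent length = C·cosβ = 62.6099
L = (r1+r2)·wrap + 2·C·cosβ = 29·4.0091 + 2·62.6099 = 241.4843

L=241.484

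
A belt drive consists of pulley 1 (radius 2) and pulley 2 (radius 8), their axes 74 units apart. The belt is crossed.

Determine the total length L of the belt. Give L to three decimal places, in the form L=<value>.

L=180.769

crossed belt: β = asin((r1+r2)/C) = asin(10/74) = 7.7664°
wrap1 = wrap2 = π + 2β = 195.5329°
tangent length = C·cosβ = 73.3212
L = (r1+r2)·wrap + 2·C·cosβ = 10·3.4127 + 2·73.3212 = 180.7693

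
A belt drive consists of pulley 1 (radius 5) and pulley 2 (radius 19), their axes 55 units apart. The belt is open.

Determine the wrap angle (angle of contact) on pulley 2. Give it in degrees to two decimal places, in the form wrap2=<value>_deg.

wrap2=209.49_deg

open belt: β = asin((r2−r1)/C) = asin(14/55) = 14.7467°
wrap1 = π − 2β = 150.5067°
wrap2 = π + 2β = 209.4933°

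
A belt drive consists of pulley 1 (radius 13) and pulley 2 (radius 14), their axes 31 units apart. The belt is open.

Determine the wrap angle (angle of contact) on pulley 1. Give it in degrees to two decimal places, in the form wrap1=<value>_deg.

open belt: β = asin((r2−r1)/C) = asin(1/31) = 1.8486°
wrap1 = π − 2β = 176.3029°
wrap2 = π + 2β = 183.6971°

wrap1=176.30_deg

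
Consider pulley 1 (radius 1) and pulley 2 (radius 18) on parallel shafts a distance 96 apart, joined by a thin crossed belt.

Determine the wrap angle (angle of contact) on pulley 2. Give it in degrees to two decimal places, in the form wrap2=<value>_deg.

wrap2=202.83_deg

crossed belt: β = asin((r1+r2)/C) = asin(19/96) = 11.4152°
wrap1 = wrap2 = π + 2β = 202.8303°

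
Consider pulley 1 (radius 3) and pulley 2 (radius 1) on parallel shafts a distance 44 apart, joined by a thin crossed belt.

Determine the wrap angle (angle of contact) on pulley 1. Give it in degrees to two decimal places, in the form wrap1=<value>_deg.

wrap1=190.43_deg

crossed belt: β = asin((r1+r2)/C) = asin(4/44) = 5.2159°
wrap1 = wrap2 = π + 2β = 190.4318°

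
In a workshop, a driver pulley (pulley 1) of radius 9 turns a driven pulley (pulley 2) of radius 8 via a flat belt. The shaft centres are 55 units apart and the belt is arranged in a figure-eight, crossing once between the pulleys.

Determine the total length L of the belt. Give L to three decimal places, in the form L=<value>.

L=168.705

crossed belt: β = asin((r1+r2)/C) = asin(17/55) = 18.0045°
wrap1 = wrap2 = π + 2β = 216.0089°
tangent length = C·cosβ = 52.3068
L = (r1+r2)·wrap + 2·C·cosβ = 17·3.7701 + 2·52.3068 = 168.7047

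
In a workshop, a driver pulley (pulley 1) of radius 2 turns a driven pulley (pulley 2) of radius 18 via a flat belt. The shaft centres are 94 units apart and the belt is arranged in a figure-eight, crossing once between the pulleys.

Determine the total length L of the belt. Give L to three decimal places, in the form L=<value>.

crossed belt: β = asin((r1+r2)/C) = asin(20/94) = 12.2845°
wrap1 = wrap2 = π + 2β = 204.5690°
tangent length = C·cosβ = 91.8477
L = (r1+r2)·wrap + 2·C·cosβ = 20·3.5704 + 2·91.8477 = 255.1034

L=255.103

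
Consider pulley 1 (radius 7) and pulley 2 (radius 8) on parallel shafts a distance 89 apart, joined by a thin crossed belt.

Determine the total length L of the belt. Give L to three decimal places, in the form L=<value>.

L=227.658

crossed belt: β = asin((r1+r2)/C) = asin(15/89) = 9.7029°
wrap1 = wrap2 = π + 2β = 199.4058°
tangent length = C·cosβ = 87.7268
L = (r1+r2)·wrap + 2·C·cosβ = 15·3.4803 + 2·87.7268 = 227.6580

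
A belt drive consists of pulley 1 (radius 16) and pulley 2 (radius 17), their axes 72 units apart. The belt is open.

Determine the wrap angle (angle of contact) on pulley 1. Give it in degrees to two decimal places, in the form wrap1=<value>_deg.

wrap1=178.41_deg

open belt: β = asin((r2−r1)/C) = asin(1/72) = 0.7958°
wrap1 = π − 2β = 178.4084°
wrap2 = π + 2β = 181.5916°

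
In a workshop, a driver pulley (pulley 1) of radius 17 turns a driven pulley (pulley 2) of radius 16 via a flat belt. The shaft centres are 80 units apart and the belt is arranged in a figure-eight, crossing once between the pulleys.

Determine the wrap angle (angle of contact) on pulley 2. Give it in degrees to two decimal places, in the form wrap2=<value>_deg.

wrap2=228.72_deg

crossed belt: β = asin((r1+r2)/C) = asin(33/80) = 24.3620°
wrap1 = wrap2 = π + 2β = 228.7240°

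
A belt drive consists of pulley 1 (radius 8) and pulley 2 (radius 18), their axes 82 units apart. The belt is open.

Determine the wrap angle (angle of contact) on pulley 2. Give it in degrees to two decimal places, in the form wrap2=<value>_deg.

wrap2=194.01_deg

open belt: β = asin((r2−r1)/C) = asin(10/82) = 7.0047°
wrap1 = π − 2β = 165.9905°
wrap2 = π + 2β = 194.0095°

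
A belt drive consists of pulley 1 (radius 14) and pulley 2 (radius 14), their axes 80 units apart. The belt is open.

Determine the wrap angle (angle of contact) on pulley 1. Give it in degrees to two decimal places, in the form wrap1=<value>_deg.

open belt: β = asin((r2−r1)/C) = asin(0/80) = 0.0000°
wrap1 = π − 2β = 180.0000°
wrap2 = π + 2β = 180.0000°

wrap1=180.00_deg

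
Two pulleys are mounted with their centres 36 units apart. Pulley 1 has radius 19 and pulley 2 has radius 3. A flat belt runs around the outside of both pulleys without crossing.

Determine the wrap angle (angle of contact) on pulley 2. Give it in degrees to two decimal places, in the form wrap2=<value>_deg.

open belt: β = asin((r2−r1)/C) = asin(-16/36) = -26.3878°
wrap1 = π − 2β = 232.7756°
wrap2 = π + 2β = 127.2244°

wrap2=127.22_deg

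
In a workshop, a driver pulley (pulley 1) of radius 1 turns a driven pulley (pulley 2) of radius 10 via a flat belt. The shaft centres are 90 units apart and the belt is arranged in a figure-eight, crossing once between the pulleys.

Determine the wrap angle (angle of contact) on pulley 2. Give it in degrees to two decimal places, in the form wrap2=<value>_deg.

wrap2=194.04_deg

crossed belt: β = asin((r1+r2)/C) = asin(11/90) = 7.0204°
wrap1 = wrap2 = π + 2β = 194.0407°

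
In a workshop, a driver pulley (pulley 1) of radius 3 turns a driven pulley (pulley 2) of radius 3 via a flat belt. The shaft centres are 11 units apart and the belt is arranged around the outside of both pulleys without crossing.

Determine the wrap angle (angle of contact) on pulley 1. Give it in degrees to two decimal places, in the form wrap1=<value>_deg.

wrap1=180.00_deg

open belt: β = asin((r2−r1)/C) = asin(0/11) = 0.0000°
wrap1 = π − 2β = 180.0000°
wrap2 = π + 2β = 180.0000°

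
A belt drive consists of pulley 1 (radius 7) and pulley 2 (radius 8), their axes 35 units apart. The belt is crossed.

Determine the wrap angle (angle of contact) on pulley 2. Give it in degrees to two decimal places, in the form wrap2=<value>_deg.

crossed belt: β = asin((r1+r2)/C) = asin(15/35) = 25.3769°
wrap1 = wrap2 = π + 2β = 230.7539°

wrap2=230.75_deg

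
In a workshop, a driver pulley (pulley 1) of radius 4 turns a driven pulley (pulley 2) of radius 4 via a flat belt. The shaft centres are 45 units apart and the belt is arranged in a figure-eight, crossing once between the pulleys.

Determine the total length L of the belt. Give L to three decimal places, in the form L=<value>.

L=116.559

crossed belt: β = asin((r1+r2)/C) = asin(8/45) = 10.2403°
wrap1 = wrap2 = π + 2β = 200.4807°
tangent length = C·cosβ = 44.2832
L = (r1+r2)·wrap + 2·C·cosβ = 8·3.4990 + 2·44.2832 = 116.5587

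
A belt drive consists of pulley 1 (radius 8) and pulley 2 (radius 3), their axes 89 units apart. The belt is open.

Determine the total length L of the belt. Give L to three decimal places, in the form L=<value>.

open belt: β = asin((r2−r1)/C) = asin(-5/89) = -3.2206°
wrap1 = π − 2β = 186.4411°
wrap2 = π + 2β = 173.5589°
tangent length = C·cosβ = 88.8594
L = r1·wrap1 + r2·wrap2 + 2·C·cosβ = 8·3.2540 + 3·3.0292 + 2·88.8594 = 212.8385

L=212.838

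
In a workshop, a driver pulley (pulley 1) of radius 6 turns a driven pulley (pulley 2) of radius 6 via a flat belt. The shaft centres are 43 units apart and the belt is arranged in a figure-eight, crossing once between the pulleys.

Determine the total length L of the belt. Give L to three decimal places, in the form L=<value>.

L=127.070

crossed belt: β = asin((r1+r2)/C) = asin(12/43) = 16.2047°
wrap1 = wrap2 = π + 2β = 212.4094°
tangent length = C·cosβ = 41.2916
L = (r1+r2)·wrap + 2·C·cosβ = 12·3.7072 + 2·41.2916 = 127.0702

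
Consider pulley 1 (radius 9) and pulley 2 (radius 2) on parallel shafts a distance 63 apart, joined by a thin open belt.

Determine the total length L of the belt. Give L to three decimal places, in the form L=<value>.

L=161.336

open belt: β = asin((r2−r1)/C) = asin(-7/63) = -6.3794°
wrap1 = π − 2β = 192.7587°
wrap2 = π + 2β = 167.2413°
tangent length = C·cosβ = 62.6099
L = r1·wrap1 + r2·wrap2 + 2·C·cosβ = 9·3.3643 + 2·2.9189 + 2·62.6099 = 161.3361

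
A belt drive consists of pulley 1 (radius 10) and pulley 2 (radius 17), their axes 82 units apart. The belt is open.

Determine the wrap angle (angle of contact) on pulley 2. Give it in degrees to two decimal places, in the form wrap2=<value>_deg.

open belt: β = asin((r2−r1)/C) = asin(7/82) = 4.8971°
wrap1 = π − 2β = 170.2059°
wrap2 = π + 2β = 189.7941°

wrap2=189.79_deg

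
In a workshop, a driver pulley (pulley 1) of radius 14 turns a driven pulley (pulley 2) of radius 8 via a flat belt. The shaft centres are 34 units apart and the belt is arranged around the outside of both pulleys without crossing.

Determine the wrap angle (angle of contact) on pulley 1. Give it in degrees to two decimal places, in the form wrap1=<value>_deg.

open belt: β = asin((r2−r1)/C) = asin(-6/34) = -10.1642°
wrap1 = π − 2β = 200.3285°
wrap2 = π + 2β = 159.6715°

wrap1=200.33_deg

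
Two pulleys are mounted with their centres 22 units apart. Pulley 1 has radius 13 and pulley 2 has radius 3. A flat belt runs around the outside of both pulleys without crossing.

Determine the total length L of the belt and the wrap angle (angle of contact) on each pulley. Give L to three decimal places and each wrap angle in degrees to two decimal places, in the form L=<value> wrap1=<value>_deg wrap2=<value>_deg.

L=98.895 wrap1=234.07_deg wrap2=125.93_deg

open belt: β = asin((r2−r1)/C) = asin(-10/22) = -27.0357°
wrap1 = π − 2β = 234.0714°
wrap2 = π + 2β = 125.9286°
tangent length = C·cosβ = 19.5959
L = r1·wrap1 + r2·wrap2 + 2·C·cosβ = 13·4.0853 + 3·2.1979 + 2·19.5959 = 98.8946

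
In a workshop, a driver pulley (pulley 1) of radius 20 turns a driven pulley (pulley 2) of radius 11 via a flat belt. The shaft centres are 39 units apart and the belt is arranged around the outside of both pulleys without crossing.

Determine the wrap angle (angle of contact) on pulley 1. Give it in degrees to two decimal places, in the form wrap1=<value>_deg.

open belt: β = asin((r2−r1)/C) = asin(-9/39) = -13.3424°
wrap1 = π − 2β = 206.6847°
wrap2 = π + 2β = 153.3153°

wrap1=206.68_deg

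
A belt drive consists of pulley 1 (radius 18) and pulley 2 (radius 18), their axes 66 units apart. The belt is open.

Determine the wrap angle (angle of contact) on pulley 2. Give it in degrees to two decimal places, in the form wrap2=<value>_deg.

open belt: β = asin((r2−r1)/C) = asin(0/66) = 0.0000°
wrap1 = π − 2β = 180.0000°
wrap2 = π + 2β = 180.0000°

wrap2=180.00_deg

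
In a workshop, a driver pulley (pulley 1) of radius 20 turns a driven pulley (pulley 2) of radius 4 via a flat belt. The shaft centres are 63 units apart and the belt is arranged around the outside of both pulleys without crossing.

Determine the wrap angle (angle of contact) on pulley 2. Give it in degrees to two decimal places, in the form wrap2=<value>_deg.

wrap2=150.58_deg

open belt: β = asin((r2−r1)/C) = asin(-16/63) = -14.7125°
wrap1 = π − 2β = 209.4249°
wrap2 = π + 2β = 150.5751°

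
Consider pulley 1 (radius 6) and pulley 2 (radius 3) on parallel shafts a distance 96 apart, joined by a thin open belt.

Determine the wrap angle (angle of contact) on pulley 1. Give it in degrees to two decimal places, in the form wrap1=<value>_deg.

wrap1=183.58_deg

open belt: β = asin((r2−r1)/C) = asin(-3/96) = -1.7908°
wrap1 = π − 2β = 183.5816°
wrap2 = π + 2β = 176.4184°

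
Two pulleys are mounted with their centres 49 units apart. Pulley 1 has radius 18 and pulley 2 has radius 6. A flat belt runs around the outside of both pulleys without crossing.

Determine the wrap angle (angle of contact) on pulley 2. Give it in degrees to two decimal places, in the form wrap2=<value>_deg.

wrap2=151.65_deg

open belt: β = asin((r2−r1)/C) = asin(-12/49) = -14.1758°
wrap1 = π − 2β = 208.3516°
wrap2 = π + 2β = 151.6484°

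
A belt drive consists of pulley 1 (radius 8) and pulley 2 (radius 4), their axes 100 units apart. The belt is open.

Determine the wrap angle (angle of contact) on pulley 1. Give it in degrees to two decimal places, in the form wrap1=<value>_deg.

wrap1=184.58_deg

open belt: β = asin((r2−r1)/C) = asin(-4/100) = -2.2924°
wrap1 = π − 2β = 184.5849°
wrap2 = π + 2β = 175.4151°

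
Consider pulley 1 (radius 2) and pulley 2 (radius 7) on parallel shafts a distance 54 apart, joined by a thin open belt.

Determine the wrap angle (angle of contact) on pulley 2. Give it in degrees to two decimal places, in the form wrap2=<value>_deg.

wrap2=190.63_deg

open belt: β = asin((r2−r1)/C) = asin(5/54) = 5.3128°
wrap1 = π − 2β = 169.3745°
wrap2 = π + 2β = 190.6255°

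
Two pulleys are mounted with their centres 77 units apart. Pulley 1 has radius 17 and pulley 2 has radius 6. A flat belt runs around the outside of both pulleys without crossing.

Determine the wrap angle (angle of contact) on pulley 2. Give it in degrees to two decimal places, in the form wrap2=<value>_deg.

open belt: β = asin((r2−r1)/C) = asin(-11/77) = -8.2132°
wrap1 = π − 2β = 196.4264°
wrap2 = π + 2β = 163.5736°

wrap2=163.57_deg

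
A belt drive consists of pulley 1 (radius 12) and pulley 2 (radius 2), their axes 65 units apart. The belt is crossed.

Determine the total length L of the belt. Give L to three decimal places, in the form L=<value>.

crossed belt: β = asin((r1+r2)/C) = asin(14/65) = 12.4381°
wrap1 = wrap2 = π + 2β = 204.8762°
tangent length = C·cosβ = 63.4744
L = (r1+r2)·wrap + 2·C·cosβ = 14·3.5758 + 2·63.4744 = 177.0095

L=177.010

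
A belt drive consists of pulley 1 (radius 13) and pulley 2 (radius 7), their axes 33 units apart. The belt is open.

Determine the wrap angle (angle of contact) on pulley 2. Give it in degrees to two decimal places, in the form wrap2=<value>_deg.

open belt: β = asin((r2−r1)/C) = asin(-6/33) = -10.4757°
wrap1 = π − 2β = 200.9514°
wrap2 = π + 2β = 159.0486°

wrap2=159.05_deg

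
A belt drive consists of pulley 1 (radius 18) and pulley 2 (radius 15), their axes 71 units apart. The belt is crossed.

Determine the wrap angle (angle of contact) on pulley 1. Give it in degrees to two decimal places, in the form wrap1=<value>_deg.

wrap1=235.39_deg

crossed belt: β = asin((r1+r2)/C) = asin(33/71) = 27.6966°
wrap1 = wrap2 = π + 2β = 235.3931°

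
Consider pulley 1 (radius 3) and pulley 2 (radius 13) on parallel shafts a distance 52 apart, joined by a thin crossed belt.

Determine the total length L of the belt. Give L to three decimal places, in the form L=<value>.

crossed belt: β = asin((r1+r2)/C) = asin(16/52) = 17.9202°
wrap1 = wrap2 = π + 2β = 215.8404°
tangent length = C·cosβ = 49.4773
L = (r1+r2)·wrap + 2·C·cosβ = 16·3.7671 + 2·49.4773 = 159.2286

L=159.229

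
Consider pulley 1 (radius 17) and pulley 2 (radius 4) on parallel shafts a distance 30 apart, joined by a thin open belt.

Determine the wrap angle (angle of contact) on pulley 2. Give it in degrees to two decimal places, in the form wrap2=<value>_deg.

wrap2=128.64_deg

open belt: β = asin((r2−r1)/C) = asin(-13/30) = -25.6793°
wrap1 = π − 2β = 231.3586°
wrap2 = π + 2β = 128.6414°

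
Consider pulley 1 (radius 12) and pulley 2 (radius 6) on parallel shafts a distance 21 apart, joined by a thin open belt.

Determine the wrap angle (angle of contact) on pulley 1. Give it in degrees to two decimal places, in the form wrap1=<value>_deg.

wrap1=213.20_deg

open belt: β = asin((r2−r1)/C) = asin(-6/21) = -16.6015°
wrap1 = π − 2β = 213.2031°
wrap2 = π + 2β = 146.7969°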